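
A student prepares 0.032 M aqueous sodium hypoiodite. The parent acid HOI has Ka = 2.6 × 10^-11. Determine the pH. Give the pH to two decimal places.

pH = 11.52

OI- is the conjugate base of the weak acid HOI.
Kb = Kw/Ka = 1.0×10^-14 / 2.6 × 10^-11 = 3.85 × 10^-4
From the ICE table, Kb = [OH-]²/(0.032 − [OH-]) = 3.85 × 10^-4.
The 5% rule fails; solving [OH-]² + Kb·[OH-] − Kb·C₀ = 0 exactly:
[OH-] = (−Kb + √(Kb² + 4·Kb·C₀))/2 = 3.32 × 10^-3 M
pOH = 2.48, so pH = 14.00 − pOH = 11.52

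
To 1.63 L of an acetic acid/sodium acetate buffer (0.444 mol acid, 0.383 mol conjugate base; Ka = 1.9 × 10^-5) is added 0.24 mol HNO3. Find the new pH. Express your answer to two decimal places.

pH = 4.04

After neutralization: n(CH3COOH) = 0.684 mol, n(CH3COO-) = 0.143 mol.
pKa = −log(1.9 × 10^-5) = 4.721
Henderson–Hasselbalch with mole ratio 0.143/0.684: pH = 4.721 + (-0.680)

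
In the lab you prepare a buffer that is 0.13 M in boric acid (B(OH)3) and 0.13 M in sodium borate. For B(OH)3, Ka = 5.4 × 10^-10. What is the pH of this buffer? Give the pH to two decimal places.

pH = 9.27

pKa = −log(5.4 × 10^-10) = 9.268
pH = pKa + log([A⁻]/[HA]) = 9.268 + log(0.13/0.13)
pH = 9.268 + (+0.000) = 9.27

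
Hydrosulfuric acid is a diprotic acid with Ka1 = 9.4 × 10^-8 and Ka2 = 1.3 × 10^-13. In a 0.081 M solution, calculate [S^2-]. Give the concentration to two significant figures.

First ionization gives [H+] ≈ [HS-] = 8.73 × 10^-5 M.
Second step: Ka2 = [H+][S^2-]/[HS-] ≈ [S^2-] (since [H+] ≈ [HS-]).
So [S^2-] ≈ Ka2.

1.3 × 10^-13 M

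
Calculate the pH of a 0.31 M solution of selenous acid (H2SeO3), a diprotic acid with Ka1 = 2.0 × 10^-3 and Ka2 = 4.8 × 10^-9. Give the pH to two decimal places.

Since Ka1 ≫ Ka2, the first ionization dominates [H+].
Ka1 = x²/(0.31 − x) = 2.0 × 10^-3
Solving the quadratic: x = (−Ka1 + √(Ka1² + 4·Ka1·C₀))/2 = 2.39 × 10^-2 M
pH = −log(2.39 × 10^-2) = 1.62

pH = 1.62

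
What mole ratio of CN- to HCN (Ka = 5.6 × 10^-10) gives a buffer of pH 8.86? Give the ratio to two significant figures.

pKa = -log(5.6 × 10^-10) = 9.252
pH = pKa + log(r) ⇒ log(r) = 8.86 − 9.252 = -0.392
r = [CN-]/[HCN] = 10^(-0.392) = 0.406

ratio = 0.41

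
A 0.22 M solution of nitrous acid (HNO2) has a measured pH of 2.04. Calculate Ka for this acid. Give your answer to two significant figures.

[H+] = 10^(-2.04) = 9.12 × 10^-3 M
At equilibrium [HA] = 0.22 − 9.12 × 10^-3 = 2.11 × 10^-1 M
Ka = [H+][A-]/[HA] = (9.12 × 10^-3)² / 2.11 × 10^-1 = 3.9 × 10^-4

Ka = 3.9 × 10^-4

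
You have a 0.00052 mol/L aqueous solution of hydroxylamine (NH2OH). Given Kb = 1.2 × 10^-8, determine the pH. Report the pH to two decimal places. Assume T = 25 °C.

NH2OH + H2O ⇌ NH3OH+ + OH-
Kb = [OH-]²/(0.00052 − [OH-]) = 1.2 × 10^-8
Neglecting [OH-] in the denominator: [OH-] = √(1.2 × 10^-8 × 0.00052) = 2.50 × 10^-6 M
([OH-]/C₀ = 0.48% < 5%, so the approximation holds.)
pOH = 5.60, so pH = 14.00 − pOH = 8.40

pH = 8.40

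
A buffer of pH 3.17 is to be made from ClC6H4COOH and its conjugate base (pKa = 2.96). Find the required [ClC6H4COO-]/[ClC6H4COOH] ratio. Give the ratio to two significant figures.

ratio = 1.6

pH = pKa + log(r) ⇒ log(r) = 3.17 − 2.96 = +0.21
r = [ClC6H4COO-]/[ClC6H4COOH] = 10^(+0.21) = 1.62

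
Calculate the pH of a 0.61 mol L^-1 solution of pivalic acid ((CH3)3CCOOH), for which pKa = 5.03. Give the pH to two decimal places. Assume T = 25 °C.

pH = 2.62

(CH3)3CCOOH ⇌ (CH3)3CCOO- + H+
Ka = 10^(−5.03) = 9.33 × 10^-6
Let x = [H+] at equilibrium. Ka = x²/(0.61 − x).
Neglecting x in the denominator: x = √(9.33 × 10^-6 × 0.61) = 2.39 × 10^-3 M
pH = −log[H+] = −log(2.39 × 10^-3) = 2.62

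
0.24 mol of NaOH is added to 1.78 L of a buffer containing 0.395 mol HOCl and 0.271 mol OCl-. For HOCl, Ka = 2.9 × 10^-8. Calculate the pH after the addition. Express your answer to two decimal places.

After neutralization: n(HOCl) = 0.155 mol, n(OCl-) = 0.511 mol.
pKa = −log(2.9 × 10^-8) = 7.538
pH = pKa + log(n_OCl-/n_HOCl) = 7.538 + log(0.511/0.155) = 7.538 + (+0.518)

pH = 8.06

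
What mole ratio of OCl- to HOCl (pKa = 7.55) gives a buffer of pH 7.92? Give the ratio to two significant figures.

pH = pKa + log(r) ⇒ log(r) = 7.92 − 7.55 = +0.37
r = [OCl-]/[HOCl] = 10^(+0.37) = 2.34

ratio = 2.3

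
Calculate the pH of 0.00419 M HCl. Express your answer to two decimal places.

pH = 2.38

HCl is a strong acid and dissociates completely, so [H+] = 0.00419 M.
pH = -log(0.00419) = 2.38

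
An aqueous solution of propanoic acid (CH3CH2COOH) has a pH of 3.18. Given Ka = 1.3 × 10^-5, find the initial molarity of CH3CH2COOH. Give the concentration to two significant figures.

[H+] = 10^(-3.18) = 6.61 × 10^-4 M = x
Ka = x²/(C₀ − x) ⇒ C₀ = x + x²/Ka
C₀ = 6.61 × 10^-4 + (6.61 × 10^-4)²/(1.3 × 10^-5) = 3.43 × 10^-2 M

C₀ = 3.4 × 10^-2 M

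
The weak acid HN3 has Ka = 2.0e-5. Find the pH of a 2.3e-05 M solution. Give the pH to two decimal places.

HN3 ⇌ N3- + H+
Ka = [H+]²/(2.3e-05 − [H+]) = 2.0 × 10^-5
Here C₀/Ka ≈ 1.15, so the small-[H+] approximation fails. Use the quadratic:
[H+] = [−2e-05 + √(2e-05² + 1.84e-09)]/2 = 1.37 × 10^-5 M
pH = −log[H+] = −log(1.37 × 10^-5) = 4.86

pH = 4.86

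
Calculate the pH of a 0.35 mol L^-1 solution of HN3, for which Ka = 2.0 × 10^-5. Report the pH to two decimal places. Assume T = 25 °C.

HN3 ⇌ N3- + H+
Ka = x²/(0.35 − x) = 2.0 × 10^-5
Neglecting x in the denominator: x = √(2.0 × 10^-5 × 0.35) = 2.65 × 10^-3 M
pH = −log[H+] = −log(2.65 × 10^-3) = 2.58

pH = 2.58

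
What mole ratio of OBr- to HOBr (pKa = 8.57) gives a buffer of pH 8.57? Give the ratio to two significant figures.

pH = pKa + log(r) ⇒ log(r) = 8.57 − 8.57 = +0.00
r = [OBr-]/[HOBr] = 10^(+0.00) = 1

ratio = 1.0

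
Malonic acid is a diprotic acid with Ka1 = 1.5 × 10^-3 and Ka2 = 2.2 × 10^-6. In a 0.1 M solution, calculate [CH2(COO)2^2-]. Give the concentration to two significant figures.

First ionization gives [H+] ≈ [CH2(COOH)COO-] = 1.15 × 10^-2 M.
Second step: Ka2 = [H+][CH2(COO)2^2-]/[CH2(COOH)COO-] ≈ [CH2(COO)2^2-] (since [H+] ≈ [CH2(COOH)COO-]).
So [CH2(COO)2^2-] ≈ Ka2.

2.2 × 10^-6 M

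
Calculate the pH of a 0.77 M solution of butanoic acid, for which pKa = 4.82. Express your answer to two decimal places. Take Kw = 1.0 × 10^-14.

CH3(CH2)2COOH ⇌ CH3(CH2)2COO- + H+
Ka = 10^(−4.82) = 1.51 × 10^-5
From the ICE table, Ka = [H+]²/(0.77 − [H+]) = 1.51 × 10^-5.
Since Ka ≪ C₀, [H+] ≈ √(Ka·C₀) = 3.41 × 10^-3 M.
([H+]/C₀ = 0.44% < 5%, so the approximation holds.)
pH = −log[H+] = −log(3.41 × 10^-3) = 2.47

pH = 2.47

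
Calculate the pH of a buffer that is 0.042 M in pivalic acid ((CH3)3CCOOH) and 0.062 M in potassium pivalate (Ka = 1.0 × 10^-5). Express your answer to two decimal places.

pH = 5.17

pKa = −log(1.0 × 10^-5) = 5.000
Henderson–Hasselbalch: pH = pKa + log([(CH3)3CCOO-]/[(CH3)3CCOOH]) = 5.000 + log(0.062/0.042)
pH = 5.000 + (+0.169) = 5.17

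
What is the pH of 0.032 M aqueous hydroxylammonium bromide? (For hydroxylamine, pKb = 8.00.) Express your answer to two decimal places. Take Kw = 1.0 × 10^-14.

NH3OH+ is the conjugate acid of the weak base NH2OH.
Kb = 10^(−8.00) = 1.00 × 10^-8
Ka = Kw/Kb = 1.0×10^-14 / 1.00 × 10^-8 = 1.00 × 10^-6
Ka = x²/(0.032 − x) = 1.00 × 10^-6
Since Ka ≪ C₀, x ≈ √(Ka·C₀) = 1.79 × 10^-4 M.
Check: 0.56% ionized — well under 5%, approximation valid.
pH = −log[H+] = −log(1.79 × 10^-4) = 3.75

pH = 3.75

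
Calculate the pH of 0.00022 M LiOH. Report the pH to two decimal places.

LiOH is a strong base; [OH-] = 0.00022 M.
pOH = -log(0.00022) = 3.66
pH = 14.00 - 3.66 = 10.34

pH = 10.34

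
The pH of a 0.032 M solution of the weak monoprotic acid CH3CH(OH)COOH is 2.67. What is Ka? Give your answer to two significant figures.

[H+] = 10^(-2.67) = 2.14 × 10^-3 M
At equilibrium [HA] = 0.032 − 2.14 × 10^-3 = 2.99 × 10^-2 M
Ka = [H+][A-]/[HA] = (2.14 × 10^-3)² / 2.99 × 10^-2 = 1.5 × 10^-4

Ka = 1.5 × 10^-4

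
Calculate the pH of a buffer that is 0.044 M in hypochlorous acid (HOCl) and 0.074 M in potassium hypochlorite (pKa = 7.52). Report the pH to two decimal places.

Using pH = pKa + log([base]/[acid]) with [base]/[acid] = 0.074/0.044:
pH = 7.52 + (+0.226) = 7.75

pH = 7.75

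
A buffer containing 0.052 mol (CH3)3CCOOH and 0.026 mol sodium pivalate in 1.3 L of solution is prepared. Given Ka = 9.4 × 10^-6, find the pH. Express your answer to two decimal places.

pKa = −log(9.4 × 10^-6) = 5.027
Using pH = pKa + log([base]/[acid]) with [base]/[acid] = 0.026/0.052:
pH = 5.027 + (-0.301) = 4.73

pH = 4.73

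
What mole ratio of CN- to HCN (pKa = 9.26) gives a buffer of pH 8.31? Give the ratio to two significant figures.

ratio = 0.11

pH = pKa + log(r) ⇒ log(r) = 8.31 − 9.26 = -0.95
r = [CN-]/[HCN] = 10^(-0.95) = 0.112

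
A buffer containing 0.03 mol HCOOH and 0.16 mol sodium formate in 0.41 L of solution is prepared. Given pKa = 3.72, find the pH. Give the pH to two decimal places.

pH = 4.45

Using pH = pKa + log([base]/[acid]) with [base]/[acid] = 0.16/0.03:
pH = 3.72 + (+0.727) = 4.45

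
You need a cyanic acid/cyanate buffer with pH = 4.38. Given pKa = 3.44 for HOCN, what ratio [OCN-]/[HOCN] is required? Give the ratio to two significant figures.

pH = pKa + log(r) ⇒ log(r) = 4.38 − 3.44 = +0.94
r = [OCN-]/[HOCN] = 10^(+0.94) = 8.71

ratio = 8.7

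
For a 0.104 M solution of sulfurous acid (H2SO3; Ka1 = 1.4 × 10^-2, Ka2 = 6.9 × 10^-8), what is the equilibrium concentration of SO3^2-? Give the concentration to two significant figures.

First ionization gives [H+] ≈ [HSO3-] = 3.18 × 10^-2 M.
Second step: Ka2 = [H+][SO3^2-]/[HSO3-] ≈ [SO3^2-] (since [H+] ≈ [HSO3-]).
So [SO3^2-] ≈ Ka2.

6.9 × 10^-8 M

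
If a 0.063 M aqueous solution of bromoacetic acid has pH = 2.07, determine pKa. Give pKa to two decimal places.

pKa = 2.88

[H+] = 10^(-2.07) = 8.51 × 10^-3 M
At equilibrium [HA] = 0.063 − 8.51 × 10^-3 = 5.45 × 10^-2 M
Ka = [H+][A-]/[HA] = (8.51 × 10^-3)² / 5.45 × 10^-2 = 1.33 × 10^-3
pKa = -log(1.33 × 10^-3) = 2.88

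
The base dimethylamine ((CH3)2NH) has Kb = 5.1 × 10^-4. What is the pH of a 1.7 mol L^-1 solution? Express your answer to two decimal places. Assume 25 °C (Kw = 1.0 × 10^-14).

pH = 12.47

(CH3)2NH + H2O ⇌ (CH3)2NH2+ + OH-
Let x = [OH-] at equilibrium. Kb = x²/(1.7 − x).
Assume x ≪ 1.7: x ≈ √(5.1 × 10^-4 × 1.7) = 2.94 × 10^-2 M
(x/C₀ = 1.7% < 5%, so the approximation holds.)
pOH = 1.53, so pH = 14.00 − pOH = 12.47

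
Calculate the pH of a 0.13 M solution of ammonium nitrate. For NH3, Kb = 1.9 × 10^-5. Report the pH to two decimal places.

pH = 5.08

NH4+ is the conjugate acid of the weak base NH3.
Ka = Kw/Kb = 1.0×10^-14 / 1.9 × 10^-5 = 5.26 × 10^-10
Let x = [H+] at equilibrium. Ka = x²/(0.13 − x).
Assume x ≪ 0.13: x ≈ √(5.26 × 10^-10 × 0.13) = 8.27 × 10^-6 M
(x/C₀ = 0.0064% < 5%, so the approximation holds.)
pH = −log[H+] = −log(8.27 × 10^-6) = 5.08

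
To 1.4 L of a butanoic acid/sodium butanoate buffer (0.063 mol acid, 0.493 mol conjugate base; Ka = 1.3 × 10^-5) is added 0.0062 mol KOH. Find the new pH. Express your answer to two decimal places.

After neutralization: n(CH3(CH2)2COOH) = 0.0568 mol, n(CH3(CH2)2COO-) = 0.499 mol.
pKa = −log(1.3 × 10^-5) = 4.886
pH = pKa + log(n_CH3(CH2)2COO-/n_CH3(CH2)2COOH) = 4.886 + log(0.499/0.0568) = 4.886 + (+0.944)

pH = 5.83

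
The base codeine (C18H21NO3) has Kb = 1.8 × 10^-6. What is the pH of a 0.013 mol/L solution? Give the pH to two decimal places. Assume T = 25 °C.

C18H21NO3 + H2O ⇌ C18H22NO3+ + OH-
Kb = x²/(0.013 − x) = 1.8 × 10^-6
Neglecting x in the denominator: x = √(1.8 × 10^-6 × 0.013) = 1.53 × 10^-4 M
(x/C₀ = 1.2% < 5%, so the approximation holds.)
pOH = 3.82, so pH = 14.00 − pOH = 10.18

pH = 10.18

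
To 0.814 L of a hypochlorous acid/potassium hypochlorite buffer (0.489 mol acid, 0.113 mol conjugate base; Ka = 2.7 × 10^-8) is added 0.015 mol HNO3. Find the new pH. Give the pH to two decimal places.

Added H+ converts OCl- to HOCl: HOCl → 0.504 mol, OCl- → 0.098 mol.
pKa = −log(2.7 × 10^-8) = 7.569
pH = pKa + log([A⁻]/[HA]) = 7.569 + log(0.098/0.504) = 7.569 -0.711

pH = 6.86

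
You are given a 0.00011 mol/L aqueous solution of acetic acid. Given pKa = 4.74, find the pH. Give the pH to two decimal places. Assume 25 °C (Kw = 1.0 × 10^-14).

pH = 4.44

CH3COOH ⇌ CH3COO- + H+
Ka = 10^(−4.74) = 1.82 × 10^-5
Ka = [H+]²/(0.00011 − [H+]) = 1.82 × 10^-5
[H+] is not negligible relative to C₀; solve [H+]² + 1.82e-05·[H+] − 2e-09 = 0.
[H+] = (−Ka + √(Ka² + 4·Ka·C₀))/2 = 3.66 × 10^-5 M
pH = −log(3.66 × 10^-5) = 4.44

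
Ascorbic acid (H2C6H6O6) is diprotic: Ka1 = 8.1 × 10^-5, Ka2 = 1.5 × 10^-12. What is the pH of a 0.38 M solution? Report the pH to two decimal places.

Since Ka1 ≫ Ka2, the first ionization dominates [H+].
Ka1 = x²/(0.38 − x) = 8.1 × 10^-5
x ≈ √(8.1 × 10^-5 × 0.38) = 5.55 × 10^-3 M
pH = −log(5.55 × 10^-3) = 2.26

pH = 2.26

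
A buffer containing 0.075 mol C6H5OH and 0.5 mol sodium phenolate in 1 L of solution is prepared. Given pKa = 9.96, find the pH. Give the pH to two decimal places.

Using pH = pKa + log([base]/[acid]) with [base]/[acid] = 0.5/0.075:
pH = 9.96 + (+0.824) = 10.78

pH = 10.78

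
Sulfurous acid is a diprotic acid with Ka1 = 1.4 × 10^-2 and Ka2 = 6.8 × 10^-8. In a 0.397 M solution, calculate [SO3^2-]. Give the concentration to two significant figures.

First ionization gives [H+] ≈ [HSO3-] = 6.79 × 10^-2 M.
Second step: Ka2 = [H+][SO3^2-]/[HSO3-] ≈ [SO3^2-] (since [H+] ≈ [HSO3-]).
So [SO3^2-] ≈ Ka2.

6.8 × 10^-8 M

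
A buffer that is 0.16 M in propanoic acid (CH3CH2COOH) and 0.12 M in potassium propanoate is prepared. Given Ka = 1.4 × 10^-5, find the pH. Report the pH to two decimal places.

pKa = −log(1.4 × 10^-5) = 4.854
Henderson–Hasselbalch: pH = pKa + log([CH3CH2COO-]/[CH3CH2COOH]) = 4.854 + log(0.12/0.16)
pH = 4.854 + (-0.125) = 4.73

pH = 4.73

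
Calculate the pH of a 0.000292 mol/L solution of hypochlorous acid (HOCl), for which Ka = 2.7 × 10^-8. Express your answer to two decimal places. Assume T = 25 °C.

HOCl ⇌ OCl- + H+
From the ICE table, Ka = [H+]²/(0.000292 − [H+]) = 2.7 × 10^-8.
Since Ka ≪ C₀, [H+] ≈ √(Ka·C₀) = 2.81 × 10^-6 M.
([H+]/C₀ = 0.96% < 5%, so the approximation holds.)
pH = −log[H+] = −log(2.81 × 10^-6) = 5.55

pH = 5.55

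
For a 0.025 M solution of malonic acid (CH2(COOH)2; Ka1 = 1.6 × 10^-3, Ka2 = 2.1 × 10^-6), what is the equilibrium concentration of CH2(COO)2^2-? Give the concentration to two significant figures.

2.1 × 10^-6 M

First ionization gives [H+] ≈ [CH2(COOH)COO-] = 5.57 × 10^-3 M.
Second step: Ka2 = [H+][CH2(COO)2^2-]/[CH2(COOH)COO-] ≈ [CH2(COO)2^2-] (since [H+] ≈ [CH2(COOH)COO-]).
So [CH2(COO)2^2-] ≈ Ka2.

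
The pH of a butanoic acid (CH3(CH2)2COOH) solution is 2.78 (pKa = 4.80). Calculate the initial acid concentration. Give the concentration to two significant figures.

C₀ = 1.8 × 10^-1 M

[H+] = 10^(-2.78) = 1.66 × 10^-3 M = x
Ka = 10^(−4.80) = 1.58 × 10^-5
Ka = x²/(C₀ − x) ⇒ C₀ = x + x²/Ka
C₀ = 1.66 × 10^-3 + (1.66 × 10^-3)²/(1.58 × 10^-5) = 1.76 × 10^-1 M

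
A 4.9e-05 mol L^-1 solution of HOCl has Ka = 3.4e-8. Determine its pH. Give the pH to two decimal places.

HOCl ⇌ OCl- + H+
From the ICE table, Ka = x²/(4.9e-05 − x) = 3.4 × 10^-8.
Assume x ≪ 4.9e-05: x ≈ √(3.4 × 10^-8 × 4.9e-05) = 1.29 × 10^-6 M
pH = −log[H+] = −log(1.29 × 10^-6) = 5.89

pH = 5.89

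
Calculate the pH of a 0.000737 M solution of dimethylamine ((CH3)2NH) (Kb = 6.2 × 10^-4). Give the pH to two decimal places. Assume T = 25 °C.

pH = 10.64

(CH3)2NH + H2O ⇌ (CH3)2NH2+ + OH-
Kb = x²/(0.000737 − x) = 6.2 × 10^-4
Here C₀/Kb ≈ 1.19, so the small-x approximation fails. Use the quadratic:
x = (−Kb + √(Kb² + 4·Kb·C₀))/2 = 4.34 × 10^-4 M
pOH = 3.36, so pH = 14.00 − pOH = 10.64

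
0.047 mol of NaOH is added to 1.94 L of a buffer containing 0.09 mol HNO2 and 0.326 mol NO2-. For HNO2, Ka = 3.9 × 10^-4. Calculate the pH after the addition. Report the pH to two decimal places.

OH- converts HNO2 to NO2-: HNO2 → 0.043 mol, NO2- → 0.373 mol.
pKa = −log(3.9 × 10^-4) = 3.409
pH = pKa + log(n_NO2-/n_HNO2) = 3.409 + log(0.373/0.043) = 3.409 + (+0.938)

pH = 4.35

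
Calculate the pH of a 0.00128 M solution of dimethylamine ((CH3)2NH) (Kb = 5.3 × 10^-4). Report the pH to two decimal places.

pH = 10.78

(CH3)2NH + H2O ⇌ (CH3)2NH2+ + OH-
Let x = [OH-] at equilibrium. Kb = x²/(0.00128 − x).
x is not negligible relative to C₀; solve x² + 0.00053·x − 6.78e-07 = 0.
x = [−0.00053 + √(0.00053² + 2.71e-06)]/2 = 6.00 × 10^-4 M
pOH = 3.22, so pH = 14.00 − pOH = 10.78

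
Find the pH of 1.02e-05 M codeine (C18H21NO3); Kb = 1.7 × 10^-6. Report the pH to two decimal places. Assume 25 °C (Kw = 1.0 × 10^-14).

pH = 8.53

C18H21NO3 + H2O ⇌ C18H22NO3+ + OH-
From the ICE table, Kb = [OH-]²/(1.02e-05 − [OH-]) = 1.7 × 10^-6.
The 5% rule fails; solving [OH-]² + Kb·[OH-] − Kb·C₀ = 0 exactly:
[OH-] = [−1.7e-06 + √(1.7e-06² + 6.94e-11)]/2 = 3.40 × 10^-6 M
pOH = −log(3.40 × 10^-6) = 5.47; pH = 14.00 − 5.47 = 8.53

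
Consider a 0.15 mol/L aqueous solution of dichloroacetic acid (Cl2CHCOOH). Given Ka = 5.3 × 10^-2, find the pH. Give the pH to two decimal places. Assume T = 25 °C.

pH = 1.18

Cl2CHCOOH ⇌ Cl2CHCOO- + H+
Ka = x²/(0.15 − x) = 5.3 × 10^-2
Here C₀/Ka ≈ 2.83, so the small-x approximation fails. Use the quadratic:
x = (−Ka + √(Ka² + 4·Ka·C₀))/2 = 6.65 × 10^-2 M
pH = −log(6.65 × 10^-2) = 1.18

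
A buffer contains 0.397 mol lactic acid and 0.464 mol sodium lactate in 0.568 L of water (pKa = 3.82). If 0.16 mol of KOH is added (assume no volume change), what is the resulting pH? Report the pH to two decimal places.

OH- converts CH3CH(OH)COOH to CH3CH(OH)COO-: CH3CH(OH)COOH → 0.237 mol, CH3CH(OH)COO- → 0.624 mol.
pH = pKa + log(n_CH3CH(OH)COO-/n_CH3CH(OH)COOH) = 3.82 + log(0.624/0.237) = 3.82 + (+0.420)

pH = 4.24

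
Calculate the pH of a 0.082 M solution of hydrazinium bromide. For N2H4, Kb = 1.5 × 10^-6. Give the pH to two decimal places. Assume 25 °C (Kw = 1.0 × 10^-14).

N2H5+ is the conjugate acid of the weak base N2H4.
Ka = Kw/Kb = 1.0×10^-14 / 1.5 × 10^-6 = 6.67 × 10^-9
Ka = [H+]²/(0.082 − [H+]) = 6.67 × 10^-9
Neglecting [H+] in the denominator: [H+] = √(6.67 × 10^-9 × 0.082) = 2.34 × 10^-5 M
Check: 0.029% ionized — well under 5%, approximation valid.
pH = −log(2.34 × 10^-5) = 4.63

pH = 4.63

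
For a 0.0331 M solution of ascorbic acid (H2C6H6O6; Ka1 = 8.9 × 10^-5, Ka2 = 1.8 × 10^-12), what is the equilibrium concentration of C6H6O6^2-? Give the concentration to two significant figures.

1.8 × 10^-12 M

First ionization gives [H+] ≈ [HC6H6O6-] = 1.67 × 10^-3 M.
Second step: Ka2 = [H+][C6H6O6^2-]/[HC6H6O6-] ≈ [C6H6O6^2-] (since [H+] ≈ [HC6H6O6-]).
So [C6H6O6^2-] ≈ Ka2.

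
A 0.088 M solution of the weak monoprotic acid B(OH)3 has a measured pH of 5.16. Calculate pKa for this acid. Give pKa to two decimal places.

[H+] = 10^(-5.16) = 6.92 × 10^-6 M
At equilibrium [HA] = 0.088 − 6.92 × 10^-6 = 8.80 × 10^-2 M
Ka = [H+][A-]/[HA] = (6.92 × 10^-6)² / 8.80 × 10^-2 = 5.44 × 10^-10
pKa = -log(5.44 × 10^-10) = 9.26

pKa = 9.26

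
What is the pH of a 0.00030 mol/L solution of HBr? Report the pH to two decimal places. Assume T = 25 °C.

pH = 3.52

HBr is a strong acid and dissociates completely, so [H+] = 0.00030 M.
pH = -log(0.0003) = 3.52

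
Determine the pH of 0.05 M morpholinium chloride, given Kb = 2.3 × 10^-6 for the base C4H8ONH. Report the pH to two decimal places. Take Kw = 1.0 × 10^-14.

pH = 4.83

C4H8ONH2+ is the conjugate acid of the weak base C4H8ONH.
Ka = Kw/Kb = 1.0×10^-14 / 2.3 × 10^-6 = 4.35 × 10^-9
Ka = x²/(0.05 − x) = 4.35 × 10^-9
Neglecting x in the denominator: x = √(4.35 × 10^-9 × 0.05) = 1.47 × 10^-5 M
pH = −log(1.47 × 10^-5) = 4.83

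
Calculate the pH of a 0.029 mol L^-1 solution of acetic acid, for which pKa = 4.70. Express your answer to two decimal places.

CH3COOH ⇌ CH3COO- + H+
Ka = 10^(−4.70) = 2.00 × 10^-5
Let x = [H+] at equilibrium. Ka = x²/(0.029 − x).
Since Ka ≪ C₀, x ≈ √(Ka·C₀) = 7.62 × 10^-4 M.
(x/C₀ = 2.6% < 5%, so the approximation holds.)
pH = −log[H+] = −log(7.62 × 10^-4) = 3.12

pH = 3.12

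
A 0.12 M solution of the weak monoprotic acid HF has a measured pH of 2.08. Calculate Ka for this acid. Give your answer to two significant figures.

Ka = 6.2 × 10^-4

[H+] = 10^(-2.08) = 8.32 × 10^-3 M
At equilibrium [HA] = 0.12 − 8.32 × 10^-3 = 1.12 × 10^-1 M
Ka = [H+][A-]/[HA] = (8.32 × 10^-3)² / 1.12 × 10^-1 = 6.2 × 10^-4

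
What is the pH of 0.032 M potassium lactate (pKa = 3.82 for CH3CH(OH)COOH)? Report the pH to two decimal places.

CH3CH(OH)COO- is the conjugate base of the weak acid CH3CH(OH)COOH.
Ka = 10^(−3.82) = 1.51 × 10^-4
Kb = Kw/Ka = 1.0×10^-14 / 1.51 × 10^-4 = 6.62 × 10^-11
Kb = [OH-]²/(0.032 − [OH-]) = 6.62 × 10^-11
Since Kb ≪ C₀, [OH-] ≈ √(Kb·C₀) = 1.46 × 10^-6 M.
([OH-]/C₀ = 0.0045% < 5%, so the approximation holds.)
pOH = 5.84, so pH = 14.00 − pOH = 8.16

pH = 8.16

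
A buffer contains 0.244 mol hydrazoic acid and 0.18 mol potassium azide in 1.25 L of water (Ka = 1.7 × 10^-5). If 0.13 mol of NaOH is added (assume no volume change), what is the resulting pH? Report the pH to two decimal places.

OH- converts HN3 to N3-: HN3 → 0.114 mol, N3- → 0.31 mol.
pKa = −log(1.7 × 10^-5) = 4.770
Henderson–Hasselbalch with mole ratio 0.31/0.114: pH = 4.770 + (+0.434)

pH = 5.20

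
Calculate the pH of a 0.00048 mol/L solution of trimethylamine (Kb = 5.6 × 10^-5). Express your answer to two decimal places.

pH = 10.14

(CH3)3N + H2O ⇌ (CH3)3NH+ + OH-
Let x = [OH-] at equilibrium. Kb = x²/(0.00048 − x).
The 5% rule fails; solving x² + Kb·x − Kb·C₀ = 0 exactly:
x = [−5.6e-05 + √(5.6e-05² + 1.08e-07)]/2 = 1.38 × 10^-4 M
pOH = 3.86, so pH = 14.00 − pOH = 10.14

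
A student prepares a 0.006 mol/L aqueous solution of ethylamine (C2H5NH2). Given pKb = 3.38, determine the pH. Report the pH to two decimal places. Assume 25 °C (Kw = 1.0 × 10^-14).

C2H5NH2 + H2O ⇌ C2H5NH3+ + OH-
Kb = 10^(−3.38) = 4.17 × 10^-4
Let x = [OH-] at equilibrium. Kb = x²/(0.006 − x).
x is not negligible relative to C₀; solve x² + 0.000417·x − 2.5e-06 = 0.
x = (−Kb + √(Kb² + 4·Kb·C₀))/2 = 1.39 × 10^-3 M
pOH = 2.86, so pH = 14.00 − pOH = 11.14

pH = 11.14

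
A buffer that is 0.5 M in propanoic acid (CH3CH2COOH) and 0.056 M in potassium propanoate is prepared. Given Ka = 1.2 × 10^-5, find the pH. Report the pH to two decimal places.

pKa = −log(1.2 × 10^-5) = 4.921
Using pH = pKa + log([base]/[acid]) with [base]/[acid] = 0.056/0.5:
pH = 4.921 + (-0.951) = 3.97

pH = 3.97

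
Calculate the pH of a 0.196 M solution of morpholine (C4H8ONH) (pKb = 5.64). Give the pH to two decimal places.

pH = 10.83

C4H8ONH + H2O ⇌ C4H8ONH2+ + OH-
Kb = 10^(−5.64) = 2.29 × 10^-6
From the ICE table, Kb = [OH-]²/(0.196 − [OH-]) = 2.29 × 10^-6.
Assume [OH-] ≪ 0.196: [OH-] ≈ √(2.29 × 10^-6 × 0.196) = 6.70 × 10^-4 M
pOH = 3.17, so pH = 14.00 − pOH = 10.83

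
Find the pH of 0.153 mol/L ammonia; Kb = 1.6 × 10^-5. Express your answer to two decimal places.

pH = 11.19

NH3 + H2O ⇌ NH4+ + OH-
Let x = [OH-] at equilibrium. Kb = x²/(0.153 − x).
Assume x ≪ 0.153: x ≈ √(1.6 × 10^-5 × 0.153) = 1.56 × 10^-3 M
pOH = −log(1.56 × 10^-3) = 2.81; pH = 14.00 − 2.81 = 11.19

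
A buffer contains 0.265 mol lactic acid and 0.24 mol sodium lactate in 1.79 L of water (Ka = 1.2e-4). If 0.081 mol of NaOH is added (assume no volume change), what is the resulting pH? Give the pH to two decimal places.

OH- converts CH3CH(OH)COOH to CH3CH(OH)COO-: CH3CH(OH)COOH → 0.184 mol, CH3CH(OH)COO- → 0.321 mol.
pKa = −log(1.2 × 10^-4) = 3.921
pH = pKa + log(n_CH3CH(OH)COO-/n_CH3CH(OH)COOH) = 3.921 + log(0.321/0.184) = 3.921 + (+0.242)

pH = 4.16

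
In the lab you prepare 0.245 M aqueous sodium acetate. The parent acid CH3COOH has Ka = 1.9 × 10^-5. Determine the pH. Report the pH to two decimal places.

CH3COO- is the conjugate base of the weak acid CH3COOH.
Kb = Kw/Ka = 1.0×10^-14 / 1.9 × 10^-5 = 5.26 × 10^-10
Kb = x²/(0.245 − x) = 5.26 × 10^-10
Assume x ≪ 0.245: x ≈ √(5.26 × 10^-10 × 0.245) = 1.14 × 10^-5 M
(x/C₀ = 0.0046% < 5%, so the approximation holds.)
pOH = −log(1.14 × 10^-5) = 4.94; pH = 14.00 − 4.94 = 9.06

pH = 9.06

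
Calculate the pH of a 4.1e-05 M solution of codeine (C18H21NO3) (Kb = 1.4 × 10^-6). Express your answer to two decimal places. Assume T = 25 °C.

C18H21NO3 + H2O ⇌ C18H22NO3+ + OH-
From the ICE table, Kb = x²/(4.1e-05 − x) = 1.4 × 10^-6.
The 5% rule fails; solving x² + Kb·x − Kb·C₀ = 0 exactly:
x = (−Kb + √(Kb² + 4·Kb·C₀))/2 = 6.91 × 10^-6 M
pOH = −log(6.91 × 10^-6) = 5.16; pH = 14.00 − 5.16 = 8.84

pH = 8.84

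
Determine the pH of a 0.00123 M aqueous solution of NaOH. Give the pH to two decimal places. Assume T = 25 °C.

NaOH is a strong base; [OH-] = 0.00123 M.
pOH = -log(0.00123) = 2.91
pH = 14.00 - 2.91 = 11.09

pH = 11.09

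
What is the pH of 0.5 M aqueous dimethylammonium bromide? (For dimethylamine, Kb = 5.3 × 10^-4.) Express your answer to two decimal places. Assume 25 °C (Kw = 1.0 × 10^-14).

(CH3)2NH2+ is the conjugate acid of the weak base (CH3)2NH.
Ka = Kw/Kb = 1.0×10^-14 / 5.3 × 10^-4 = 1.89 × 10^-11
Ka = [H+]²/(0.5 − [H+]) = 1.89 × 10^-11
Since Ka ≪ C₀, [H+] ≈ √(Ka·C₀) = 3.07 × 10^-6 M.
pH = −log(3.07 × 10^-6) = 5.51

pH = 5.51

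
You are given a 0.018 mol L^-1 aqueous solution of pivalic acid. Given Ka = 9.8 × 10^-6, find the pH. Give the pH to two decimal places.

pH = 3.38

(CH3)3CCOOH ⇌ (CH3)3CCOO- + H+
Ka = [H+]²/(0.018 − [H+]) = 9.8 × 10^-6
Neglecting [H+] in the denominator: [H+] = √(9.8 × 10^-6 × 0.018) = 4.20 × 10^-4 M
pH = −log(4.20 × 10^-4) = 3.38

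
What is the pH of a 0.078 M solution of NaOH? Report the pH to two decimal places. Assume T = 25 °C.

pH = 12.89

NaOH is a strong base; [OH-] = 0.078 M.
pOH = -log(0.078) = 1.11
pH = 14.00 - 1.11 = 12.89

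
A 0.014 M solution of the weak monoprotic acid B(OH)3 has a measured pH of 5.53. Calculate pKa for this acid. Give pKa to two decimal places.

pKa = 9.21

[H+] = 10^(-5.53) = 2.95 × 10^-6 M
At equilibrium [HA] = 0.014 − 2.95 × 10^-6 = 1.40 × 10^-2 M
Ka = [H+][A-]/[HA] = (2.95 × 10^-6)² / 1.40 × 10^-2 = 6.22 × 10^-10
pKa = -log(6.22 × 10^-10) = 9.21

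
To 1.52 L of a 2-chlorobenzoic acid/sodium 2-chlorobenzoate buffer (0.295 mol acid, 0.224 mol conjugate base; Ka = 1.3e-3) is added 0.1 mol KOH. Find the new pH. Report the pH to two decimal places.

After neutralization: n(ClC6H4COOH) = 0.195 mol, n(ClC6H4COO-) = 0.324 mol.
pKa = −log(1.3 × 10^-3) = 2.886
pH = pKa + log([A⁻]/[HA]) = 2.886 + log(0.324/0.195) = 2.886 +0.221

pH = 3.11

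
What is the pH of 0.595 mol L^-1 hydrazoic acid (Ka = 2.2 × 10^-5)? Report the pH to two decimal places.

HN3 ⇌ N3- + H+
From the ICE table, Ka = x²/(0.595 − x) = 2.2 × 10^-5.
Since Ka ≪ C₀, x ≈ √(Ka·C₀) = 3.62 × 10^-3 M.
Check: 0.61% ionized — well under 5%, approximation valid.
pH = −log(3.62 × 10^-3) = 2.44

pH = 2.44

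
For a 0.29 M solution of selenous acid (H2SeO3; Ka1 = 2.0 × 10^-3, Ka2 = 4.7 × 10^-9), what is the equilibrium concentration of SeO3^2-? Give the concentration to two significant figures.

4.7 × 10^-9 M

First ionization gives [H+] ≈ [HSeO3-] = 2.31 × 10^-2 M.
Second step: Ka2 = [H+][SeO3^2-]/[HSeO3-] ≈ [SeO3^2-] (since [H+] ≈ [HSeO3-]).
So [SeO3^2-] ≈ Ka2.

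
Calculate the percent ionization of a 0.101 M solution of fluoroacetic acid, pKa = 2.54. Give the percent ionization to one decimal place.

FCH2COOH ⇌ FCH2COO- + H+; let x = [H+] at equilibrium.
Ka = 10^(−2.54) = 2.88 × 10^-3
Ka = x²/(C₀ − x); solving the quadratic gives x = 1.57 × 10^-2 M.
% ionization = x/C₀ × 100% = 1.57 × 10^-2/0.101 × 100% = 15.5%

15.5%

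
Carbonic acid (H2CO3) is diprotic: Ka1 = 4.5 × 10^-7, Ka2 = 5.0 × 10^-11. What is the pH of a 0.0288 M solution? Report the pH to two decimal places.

pH = 3.94

Ka1 ≫ Ka2, so treat the first dissociation as the only significant source of H+.
Ka1 = x²/(0.0288 − x) = 4.5 × 10^-7
x ≈ √(4.5 × 10^-7 × 0.0288) = 1.14 × 10^-4 M
pH = −log(1.14 × 10^-4) = 3.94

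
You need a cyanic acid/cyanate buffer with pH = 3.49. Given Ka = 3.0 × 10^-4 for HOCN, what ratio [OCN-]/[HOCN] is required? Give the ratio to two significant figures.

ratio = 0.93

pKa = -log(3.0 × 10^-4) = 3.523
pH = pKa + log(r) ⇒ log(r) = 3.49 − 3.523 = -0.033
r = [OCN-]/[HOCN] = 10^(-0.033) = 0.927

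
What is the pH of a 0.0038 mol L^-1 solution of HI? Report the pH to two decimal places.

HI is a strong acid and dissociates completely, so [H+] = 0.0038 M.
pH = -log(0.0038) = 2.42

pH = 2.42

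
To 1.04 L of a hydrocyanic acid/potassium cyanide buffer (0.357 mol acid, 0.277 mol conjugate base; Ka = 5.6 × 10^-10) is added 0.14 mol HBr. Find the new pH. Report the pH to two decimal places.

After neutralization: n(HCN) = 0.497 mol, n(CN-) = 0.137 mol.
pKa = −log(5.6 × 10^-10) = 9.252
pH = pKa + log([A⁻]/[HA]) = 9.252 + log(0.137/0.497) = 9.252 -0.560

pH = 8.69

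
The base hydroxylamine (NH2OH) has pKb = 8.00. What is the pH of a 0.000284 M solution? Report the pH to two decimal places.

NH2OH + H2O ⇌ NH3OH+ + OH-
Kb = 10^(−8.00) = 1.00 × 10^-8
From the ICE table, Kb = x²/(0.000284 − x) = 1.00 × 10^-8.
Assume x ≪ 0.000284: x ≈ √(1.00 × 10^-8 × 0.000284) = 1.69 × 10^-6 M
(x/C₀ = 0.59% < 5%, so the approximation holds.)
pOH = 5.77, so pH = 14.00 − pOH = 8.23

pH = 8.23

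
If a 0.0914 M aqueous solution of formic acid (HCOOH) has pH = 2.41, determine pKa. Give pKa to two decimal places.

[H+] = 10^(-2.41) = 3.89 × 10^-3 M
At equilibrium [HA] = 0.0914 − 3.89 × 10^-3 = 8.75 × 10^-2 M
Ka = [H+][A-]/[HA] = (3.89 × 10^-3)² / 8.75 × 10^-2 = 1.73 × 10^-4
pKa = -log(1.73 × 10^-4) = 3.76

pKa = 3.76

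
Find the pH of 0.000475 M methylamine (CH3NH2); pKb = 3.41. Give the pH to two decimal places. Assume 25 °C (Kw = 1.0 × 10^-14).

CH3NH2 + H2O ⇌ CH3NH3+ + OH-
Kb = 10^(−3.41) = 3.89 × 10^-4
From the ICE table, Kb = [OH-]²/(0.000475 − [OH-]) = 3.89 × 10^-4.
Here C₀/Kb ≈ 1.22, so the small-[OH-] approximation fails. Use the quadratic:
[OH-] = (−Kb + √(Kb² + 4·Kb·C₀))/2 = 2.77 × 10^-4 M
pOH = 3.56, so pH = 14.00 − pOH = 10.44

pH = 10.44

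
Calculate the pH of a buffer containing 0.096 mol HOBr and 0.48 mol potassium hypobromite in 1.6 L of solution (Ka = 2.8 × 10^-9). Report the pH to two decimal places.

pKa = −log(2.8 × 10^-9) = 8.553
pH = pKa + log([A⁻]/[HA]) = 8.553 + log(0.48/0.096)
pH = 8.553 + (+0.699) = 9.25

pH = 9.25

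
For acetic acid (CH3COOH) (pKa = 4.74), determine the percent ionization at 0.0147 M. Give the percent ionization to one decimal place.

3.5%

CH3COOH ⇌ CH3COO- + H+; let x = [H+] at equilibrium.
Ka = 10^(−4.74) = 1.82 × 10^-5
x ≈ √(Ka·C₀) = √(1.82 × 10^-5 × 0.0147) = 5.17 × 10^-4 M
% ionization = x/C₀ × 100% = 5.17 × 10^-4/0.0147 × 100% = 3.5%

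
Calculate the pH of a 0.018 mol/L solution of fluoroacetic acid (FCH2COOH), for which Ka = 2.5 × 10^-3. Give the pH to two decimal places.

FCH2COOH ⇌ FCH2COO- + H+
Let x = [H+] at equilibrium. Ka = x²/(0.018 − x).
Here C₀/Ka ≈ 7.2, so the small-x approximation fails. Use the quadratic:
x = [−0.0025 + √(0.0025² + 0.00018)]/2 = 5.57 × 10^-3 M
pH = −log[H+] = −log(5.57 × 10^-3) = 2.25

pH = 2.25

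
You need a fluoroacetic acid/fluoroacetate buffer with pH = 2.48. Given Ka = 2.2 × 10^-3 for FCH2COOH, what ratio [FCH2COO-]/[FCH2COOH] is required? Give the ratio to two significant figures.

pKa = -log(2.2 × 10^-3) = 2.658
pH = pKa + log(r) ⇒ log(r) = 2.48 − 2.658 = -0.178
r = [FCH2COO-]/[FCH2COOH] = 10^(-0.178) = 0.664

ratio = 0.66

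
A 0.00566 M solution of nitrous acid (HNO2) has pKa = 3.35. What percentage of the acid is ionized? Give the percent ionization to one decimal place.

HNO2 ⇌ NO2- + H+; let x = [H+] at equilibrium.
Ka = 10^(−3.35) = 4.47 × 10^-4
Solve x² + 0.000447x − 2.53e-06 = 0 → x = 1.38 × 10^-3 M
Fraction ionized = 1.38 × 10^-3 / 0.00566 = 0.2438 → 24.4%

24.4%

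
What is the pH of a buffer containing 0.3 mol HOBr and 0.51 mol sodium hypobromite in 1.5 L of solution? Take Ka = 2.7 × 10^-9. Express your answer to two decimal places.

pKa = −log(2.7 × 10^-9) = 8.569
Henderson–Hasselbalch: pH = pKa + log([OBr-]/[HOBr]) = 8.569 + log(0.51/0.3)
pH = 8.569 + (+0.230) = 8.80

pH = 8.80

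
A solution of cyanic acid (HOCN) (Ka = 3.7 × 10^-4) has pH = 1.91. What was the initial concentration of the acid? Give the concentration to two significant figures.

C₀ = 4.2 × 10^-1 M

[H+] = 10^(-1.91) = 1.23 × 10^-2 M = x
Ka = x²/(C₀ − x) ⇒ C₀ = x + x²/Ka
C₀ = 1.23 × 10^-2 + (1.23 × 10^-2)²/(3.7 × 10^-4) = 4.21 × 10^-1 M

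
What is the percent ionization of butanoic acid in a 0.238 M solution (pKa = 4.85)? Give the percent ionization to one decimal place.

CH3(CH2)2COOH ⇌ CH3(CH2)2COO- + H+; let x = [H+] at equilibrium.
Ka = 10^(−4.85) = 1.41 × 10^-5
x ≈ √(Ka·C₀) = √(1.41 × 10^-5 × 0.238) = 1.83 × 10^-3 M
% ionization = x/C₀ × 100% = 1.83 × 10^-3/0.238 × 100% = 0.8%

0.8%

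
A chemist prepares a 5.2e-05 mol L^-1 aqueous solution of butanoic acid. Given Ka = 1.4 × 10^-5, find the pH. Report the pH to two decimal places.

pH = 4.68

CH3(CH2)2COOH ⇌ CH3(CH2)2COO- + H+
From the ICE table, Ka = x²/(5.2e-05 − x) = 1.4 × 10^-5.
Here C₀/Ka ≈ 3.71, so the small-x approximation fails. Use the quadratic:
x = [−1.4e-05 + √(1.4e-05² + 2.91e-09)]/2 = 2.09 × 10^-5 M
pH = −log[H+] = −log(2.09 × 10^-5) = 4.68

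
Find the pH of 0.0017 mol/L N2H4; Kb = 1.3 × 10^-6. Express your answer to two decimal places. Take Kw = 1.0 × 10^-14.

N2H4 + H2O ⇌ N2H5+ + OH-
From the ICE table, Kb = [OH-]²/(0.0017 − [OH-]) = 1.3 × 10^-6.
Neglecting [OH-] in the denominator: [OH-] = √(1.3 × 10^-6 × 0.0017) = 4.70 × 10^-5 M
([OH-]/C₀ = 2.8% < 5%, so the approximation holds.)
pOH = 4.33, so pH = 14.00 − pOH = 9.67

pH = 9.67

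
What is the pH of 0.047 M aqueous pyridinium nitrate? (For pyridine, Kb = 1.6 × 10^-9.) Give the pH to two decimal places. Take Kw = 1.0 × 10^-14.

pH = 3.27

C5H5NH+ is the conjugate acid of the weak base C5H5N.
Ka = Kw/Kb = 1.0×10^-14 / 1.6 × 10^-9 = 6.25 × 10^-6
Ka = [H+]²/(0.047 − [H+]) = 6.25 × 10^-6
Since Ka ≪ C₀, [H+] ≈ √(Ka·C₀) = 5.42 × 10^-4 M.
Check: 1.2% ionized — well under 5%, approximation valid.
pH = −log[H+] = −log(5.42 × 10^-4) = 3.27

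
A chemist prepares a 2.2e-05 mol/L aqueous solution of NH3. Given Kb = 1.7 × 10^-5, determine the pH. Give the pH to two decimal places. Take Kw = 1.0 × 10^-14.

NH3 + H2O ⇌ NH4+ + OH-
Kb = x²/(2.2e-05 − x) = 1.7 × 10^-5
The 5% rule fails; solving x² + Kb·x − Kb·C₀ = 0 exactly:
x = (−Kb + √(Kb² + 4·Kb·C₀))/2 = 1.26 × 10^-5 M
pOH = −log(1.26 × 10^-5) = 4.90; pH = 14.00 − 4.90 = 9.10

pH = 9.10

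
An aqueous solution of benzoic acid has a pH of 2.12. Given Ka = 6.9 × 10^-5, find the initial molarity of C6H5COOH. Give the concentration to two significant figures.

[H+] = 10^(-2.12) = 7.59 × 10^-3 M = x
Ka = x²/(C₀ − x) ⇒ C₀ = x + x²/Ka
C₀ = 7.59 × 10^-3 + (7.59 × 10^-3)²/(6.9 × 10^-5) = 8.42 × 10^-1 M

C₀ = 8.4 × 10^-1 M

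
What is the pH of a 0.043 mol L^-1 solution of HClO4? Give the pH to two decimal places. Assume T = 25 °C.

HClO4 is a strong acid and dissociates completely, so [H+] = 0.043 M.
pH = -log(0.043) = 1.37

pH = 1.37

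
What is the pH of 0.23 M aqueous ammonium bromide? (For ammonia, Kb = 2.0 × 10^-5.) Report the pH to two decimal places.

NH4+ is the conjugate acid of the weak base NH3.
Ka = Kw/Kb = 1.0×10^-14 / 2.0 × 10^-5 = 5.00 × 10^-10
Ka = [H+]²/(0.23 − [H+]) = 5.00 × 10^-10
Assume [H+] ≪ 0.23: [H+] ≈ √(5.00 × 10^-10 × 0.23) = 1.07 × 10^-5 M
Check: 0.0047% ionized — well under 5%, approximation valid.
pH = −log(1.07 × 10^-5) = 4.97

pH = 4.97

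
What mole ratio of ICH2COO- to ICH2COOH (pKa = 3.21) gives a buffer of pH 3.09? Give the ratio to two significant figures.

ratio = 0.76

pH = pKa + log(r) ⇒ log(r) = 3.09 − 3.21 = -0.12
r = [ICH2COO-]/[ICH2COOH] = 10^(-0.12) = 0.759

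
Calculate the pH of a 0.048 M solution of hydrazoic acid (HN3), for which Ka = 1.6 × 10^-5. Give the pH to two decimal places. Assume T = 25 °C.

HN3 ⇌ N3- + H+
Ka = x²/(0.048 − x) = 1.6 × 10^-5
Neglecting x in the denominator: x = √(1.6 × 10^-5 × 0.048) = 8.76 × 10^-4 M
(x/C₀ = 1.8% < 5%, so the approximation holds.)
pH = −log(8.76 × 10^-4) = 3.06

pH = 3.06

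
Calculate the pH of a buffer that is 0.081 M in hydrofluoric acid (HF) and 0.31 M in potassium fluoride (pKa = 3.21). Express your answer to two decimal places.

Using pH = pKa + log([base]/[acid]) with [base]/[acid] = 0.31/0.081:
pH = 3.21 + (+0.583) = 3.79

pH = 3.79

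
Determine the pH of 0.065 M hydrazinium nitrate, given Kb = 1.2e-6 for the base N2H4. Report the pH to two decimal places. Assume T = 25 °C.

pH = 4.63

N2H5+ is the conjugate acid of the weak base N2H4.
Ka = Kw/Kb = 1.0×10^-14 / 1.2 × 10^-6 = 8.33 × 10^-9
Let x = [H+] at equilibrium. Ka = x²/(0.065 − x).
Since Ka ≪ C₀, x ≈ √(Ka·C₀) = 2.33 × 10^-5 M.
(x/C₀ = 0.036% < 5%, so the approximation holds.)
pH = −log(2.33 × 10^-5) = 4.63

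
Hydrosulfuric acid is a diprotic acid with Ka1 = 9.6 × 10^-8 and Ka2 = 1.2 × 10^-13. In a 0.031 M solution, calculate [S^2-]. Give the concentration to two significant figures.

First ionization gives [H+] ≈ [HS-] = 5.46 × 10^-5 M.
Second step: Ka2 = [H+][S^2-]/[HS-] ≈ [S^2-] (since [H+] ≈ [HS-]).
So [S^2-] ≈ Ka2.

1.2 × 10^-13 M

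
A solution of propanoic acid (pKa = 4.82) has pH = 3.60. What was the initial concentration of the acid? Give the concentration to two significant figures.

C₀ = 4.4 × 10^-3 M

[H+] = 10^(-3.60) = 2.51 × 10^-4 M = x
Ka = 10^(−4.82) = 1.51 × 10^-5
Ka = x²/(C₀ − x) ⇒ C₀ = x + x²/Ka
C₀ = 2.51 × 10^-4 + (2.51 × 10^-4)²/(1.51 × 10^-5) = 4.42 × 10^-3 M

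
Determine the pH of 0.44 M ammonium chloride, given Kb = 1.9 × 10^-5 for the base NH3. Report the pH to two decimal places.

NH4+ is the conjugate acid of the weak base NH3.
Ka = Kw/Kb = 1.0×10^-14 / 1.9 × 10^-5 = 5.26 × 10^-10
Ka = [H+]²/(0.44 − [H+]) = 5.26 × 10^-10
Assume [H+] ≪ 0.44: [H+] ≈ √(5.26 × 10^-10 × 0.44) = 1.52 × 10^-5 M
Check: 0.0035% ionized — well under 5%, approximation valid.
pH = −log(1.52 × 10^-5) = 4.82

pH = 4.82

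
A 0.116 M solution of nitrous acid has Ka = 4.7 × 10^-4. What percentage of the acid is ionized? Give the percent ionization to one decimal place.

HNO2 ⇌ NO2- + H+; let x = [H+] at equilibrium.
Ka = x²/(C₀ − x); solving the quadratic gives x = 7.15 × 10^-3 M.
% ionization = x/C₀ × 100% = 7.15 × 10^-3/0.116 × 100% = 6.2%

6.2%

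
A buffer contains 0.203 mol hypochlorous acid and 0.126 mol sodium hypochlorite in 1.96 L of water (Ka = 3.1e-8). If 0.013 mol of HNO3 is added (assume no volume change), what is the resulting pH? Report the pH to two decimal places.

After neutralization: n(HOCl) = 0.216 mol, n(OCl-) = 0.113 mol.
pKa = −log(3.1 × 10^-8) = 7.509
pH = pKa + log([A⁻]/[HA]) = 7.509 + log(0.113/0.216) = 7.509 -0.281

pH = 7.23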